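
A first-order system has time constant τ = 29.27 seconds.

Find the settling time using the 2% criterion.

For first-order system, 2% settling time ≈ 4τ = 4 × 29.27 = 117.08 s.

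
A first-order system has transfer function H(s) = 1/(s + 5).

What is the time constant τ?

For H(s) = 1/(s + 1/τ), the pole is at -1/τ = -5, so τ = 1/5 = 0.2 s.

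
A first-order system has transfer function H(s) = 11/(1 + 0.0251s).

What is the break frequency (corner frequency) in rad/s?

Corner frequency = 1/τ = 1/0.0251 = 39.841 rad/s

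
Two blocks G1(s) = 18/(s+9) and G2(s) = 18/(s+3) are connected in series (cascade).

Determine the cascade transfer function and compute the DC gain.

Series: multiply transfer functions. G_eq = 18/(s+9) × 18/(s+3) = 324/((s+9)(s+3)). DC gain = 324/(9×3) = 12.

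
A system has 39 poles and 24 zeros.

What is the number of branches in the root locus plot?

Root locus has n branches where n = number of poles = 39.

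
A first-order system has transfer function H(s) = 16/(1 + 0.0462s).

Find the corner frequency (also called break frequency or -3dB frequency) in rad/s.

Corner frequency = 1/τ = 1/0.0462 = 21.645 rad/s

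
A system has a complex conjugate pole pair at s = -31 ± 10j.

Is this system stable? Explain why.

Real part of poles is -31 (< 0, left half-plane). Stable.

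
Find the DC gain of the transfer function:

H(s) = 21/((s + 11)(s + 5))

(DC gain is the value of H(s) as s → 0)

DC gain = H(0) = 21/(11 × 5) = 21/55 = 0.3818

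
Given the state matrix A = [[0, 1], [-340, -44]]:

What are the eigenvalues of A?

det(A - λI) = λ² - (-44)λ + 340 = (λ - (-10))(λ - (-34)). Eigenvalues: -10, -34.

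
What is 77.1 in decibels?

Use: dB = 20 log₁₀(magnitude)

dB = 20 log₁₀(77.1) = 37.7 dB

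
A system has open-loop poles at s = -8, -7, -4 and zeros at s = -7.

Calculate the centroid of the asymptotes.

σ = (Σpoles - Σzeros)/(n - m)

σ = (Σpoles - Σzeros)/(n - m) = (-19 - (-7))/(3 - 1) = -12/2 = -6.0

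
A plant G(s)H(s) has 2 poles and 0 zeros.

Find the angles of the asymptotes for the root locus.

n - m = 2 - 0 = 2. Angles: θk = (2k + 1)·180°/2 = 90°, 270°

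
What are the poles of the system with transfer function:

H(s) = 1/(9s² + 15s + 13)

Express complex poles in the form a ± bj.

Discriminant = 15² - 4×9×13 = 225 - 468 = -243 < 0, so the poles are a complex conjugate pair s = (-15 ± j√243)/(2×9). Real part = -15/(2×9) = -15/18 ≈ -0.8333; imaginary part = ±√243/(2×9) ≈ 0.8660. Poles: s = -0.8333 ± 0.8660j.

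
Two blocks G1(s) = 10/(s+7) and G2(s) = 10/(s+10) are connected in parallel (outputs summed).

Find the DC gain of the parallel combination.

Parallel: G_eq = G1 + G2. DC gain = G1(0) + G2(0) = 10/7 + 10/10 = 1.4286 + 1 = 2.4286.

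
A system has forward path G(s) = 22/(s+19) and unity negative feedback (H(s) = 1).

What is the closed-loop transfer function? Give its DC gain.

T(s) = G/(1+GH) = [22/(s+19)] / [1 + 22/(s+19)] = 22/(s+19+22) = 22/(s+41). DC gain = 22/41 = 0.5366.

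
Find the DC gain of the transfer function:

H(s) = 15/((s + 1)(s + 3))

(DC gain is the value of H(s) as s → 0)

DC gain = H(0) = 15/(1 × 3) = 15/3 = 5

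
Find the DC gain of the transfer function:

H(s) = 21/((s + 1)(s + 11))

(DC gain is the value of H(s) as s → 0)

DC gain = H(0) = 21/(1 × 11) = 21/11 = 1.9091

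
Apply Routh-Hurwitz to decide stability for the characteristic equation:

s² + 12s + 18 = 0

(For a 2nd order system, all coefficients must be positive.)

Coefficients: 1, 12, 18. All positive, so system is stable.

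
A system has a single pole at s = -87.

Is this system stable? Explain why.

Pole at s = -87 is in the left half-plane. Stable.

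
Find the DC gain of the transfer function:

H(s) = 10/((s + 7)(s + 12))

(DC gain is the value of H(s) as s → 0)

DC gain = H(0) = 10/(7 × 12) = 10/84 = 0.1190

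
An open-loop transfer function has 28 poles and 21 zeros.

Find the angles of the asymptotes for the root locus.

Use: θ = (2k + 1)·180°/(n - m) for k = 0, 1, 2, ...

n - m = 28 - 21 = 7. Angles: θk = (2k + 1)·180°/7 = 25.71°, 77.14°, 128.57°, 180°, 231.43°, 282.86°, 334.29°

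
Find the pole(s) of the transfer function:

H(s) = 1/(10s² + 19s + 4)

Discriminant = 19² - 4×10×4 = 361 - 160 = 201 > 0, so two distinct real poles. Using quadratic formula: s = (-19 ± √201)/(2×10) = (-19 ± √201)/20, with √201 ≈ 14.1774. s₁ ≈ -0.2411, s₂ ≈ -1.6589. Poles: s₁ = -0.2411, s₂ = -1.6589.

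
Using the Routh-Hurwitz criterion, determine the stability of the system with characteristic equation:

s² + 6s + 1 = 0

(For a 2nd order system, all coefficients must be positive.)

Coefficients: 1, 6, 1. All positive, so system is stable.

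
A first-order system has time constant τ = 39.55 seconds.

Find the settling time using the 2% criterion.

For first-order system, 2% settling time ≈ 4τ = 4 × 39.55 = 158.2 s.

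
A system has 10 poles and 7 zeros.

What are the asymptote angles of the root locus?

n - m = 10 - 7 = 3. Angles: θk = (2k + 1)·180°/3 = 60°, 180°, 300°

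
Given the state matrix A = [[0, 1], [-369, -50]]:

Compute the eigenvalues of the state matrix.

det(A - λI) = λ² - (-50)λ + 369 = (λ - (-41))(λ - (-9)). Eigenvalues: -41, -9.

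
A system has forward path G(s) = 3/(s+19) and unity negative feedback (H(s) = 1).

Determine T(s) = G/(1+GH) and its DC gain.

T(s) = G/(1+GH) = [3/(s+19)] / [1 + 3/(s+19)] = 3/(s+19+3) = 3/(s+22). DC gain = 3/22 = 0.1364.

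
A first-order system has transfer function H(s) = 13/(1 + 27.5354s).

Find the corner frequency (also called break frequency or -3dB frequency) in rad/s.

Corner frequency = 1/τ = 1/27.5354 = 0.036 rad/s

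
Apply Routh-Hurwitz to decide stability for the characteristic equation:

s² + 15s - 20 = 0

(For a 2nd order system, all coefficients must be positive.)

Coefficients: 1, 15, -20. c=-20 not positive, so system is unstable.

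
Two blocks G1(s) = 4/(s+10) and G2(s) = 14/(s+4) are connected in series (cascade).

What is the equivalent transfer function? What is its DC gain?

Series: multiply transfer functions. G_eq = 4/(s+10) × 14/(s+4) = 56/((s+10)(s+4)). DC gain = 56/(10×4) = 1.4.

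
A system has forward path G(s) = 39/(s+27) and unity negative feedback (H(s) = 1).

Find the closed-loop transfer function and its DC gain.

T(s) = G/(1+GH) = [39/(s+27)] / [1 + 39/(s+27)] = 39/(s+27+39) = 39/(s+66). DC gain = 39/66 = 0.5909.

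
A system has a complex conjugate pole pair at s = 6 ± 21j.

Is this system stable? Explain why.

Real part of poles is 6 (> 0, right half-plane). Unstable.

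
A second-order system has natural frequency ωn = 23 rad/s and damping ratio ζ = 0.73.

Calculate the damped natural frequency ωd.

ωd = ωn√(1 - ζ²) = 23√(1 - 0.73²) = 15.72 rad/s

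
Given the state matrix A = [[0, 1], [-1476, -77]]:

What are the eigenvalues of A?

det(A - λI) = λ² - (-77)λ + 1476 = (λ - (-36))(λ - (-41)). Eigenvalues: -36, -41.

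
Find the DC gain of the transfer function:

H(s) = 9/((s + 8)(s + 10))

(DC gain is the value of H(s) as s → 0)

DC gain = H(0) = 9/(8 × 10) = 9/80 = 0.1125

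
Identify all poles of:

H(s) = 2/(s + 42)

Pole is where denominator = 0: s + 42 = 0, so s = -42.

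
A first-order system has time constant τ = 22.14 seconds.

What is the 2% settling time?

For first-order system, 2% settling time ≈ 4τ = 4 × 22.14 = 88.56 s.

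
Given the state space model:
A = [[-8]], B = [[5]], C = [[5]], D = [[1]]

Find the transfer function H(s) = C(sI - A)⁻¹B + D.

(sI - A)⁻¹ = 1/(s + 8). H(s) = 5×5/(s + 8) + 1 = (s + 33)/(s + 8).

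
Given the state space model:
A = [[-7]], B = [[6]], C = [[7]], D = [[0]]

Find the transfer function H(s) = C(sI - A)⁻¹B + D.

(sI - A)⁻¹ = 1/(s + 7). H(s) = 7 × 6/(s + 7) + 0 = 42/(s + 7).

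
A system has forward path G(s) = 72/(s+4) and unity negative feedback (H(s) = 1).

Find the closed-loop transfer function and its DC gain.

T(s) = G/(1+GH) = [72/(s+4)] / [1 + 72/(s+4)] = 72/(s+4+72) = 72/(s+76). DC gain = 72/76 = 0.9474.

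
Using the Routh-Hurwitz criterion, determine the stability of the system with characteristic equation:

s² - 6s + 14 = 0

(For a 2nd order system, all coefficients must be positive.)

Coefficients: 1, -6, 14. b=-6 not positive, so system is unstable.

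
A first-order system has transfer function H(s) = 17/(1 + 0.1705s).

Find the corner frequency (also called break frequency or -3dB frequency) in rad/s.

Corner frequency = 1/τ = 1/0.1705 = 5.865 rad/s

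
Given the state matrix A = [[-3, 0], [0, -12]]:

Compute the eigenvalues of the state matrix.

For diagonal matrix, eigenvalues are diagonal entries: λ₁ = -3, λ₂ = -12.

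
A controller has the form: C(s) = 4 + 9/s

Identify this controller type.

This is a Proportional-Integral (PI) controller.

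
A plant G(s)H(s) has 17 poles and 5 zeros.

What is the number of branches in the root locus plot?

Root locus has n branches where n = number of poles = 17.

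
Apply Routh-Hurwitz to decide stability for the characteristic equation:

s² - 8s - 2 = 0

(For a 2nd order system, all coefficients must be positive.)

Coefficients: 1, -8, -2. b=-8, c=-2 not positive, so system is unstable.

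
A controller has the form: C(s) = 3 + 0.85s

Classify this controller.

This is a Proportional-Derivative (PD) controller.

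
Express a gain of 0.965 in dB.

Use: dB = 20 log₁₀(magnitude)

dB = 20 log₁₀(0.965) = -0.3 dB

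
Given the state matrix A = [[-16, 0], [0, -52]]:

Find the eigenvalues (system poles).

For diagonal matrix, eigenvalues are diagonal entries: λ₁ = -16, λ₂ = -52.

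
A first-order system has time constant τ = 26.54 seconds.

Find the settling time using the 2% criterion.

For first-order system, 2% settling time ≈ 4τ = 4 × 26.54 = 106.16 s.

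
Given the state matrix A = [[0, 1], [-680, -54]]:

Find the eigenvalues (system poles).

det(A - λI) = λ² - (-54)λ + 680 = (λ - (-34))(λ - (-20)). Eigenvalues: -34, -20.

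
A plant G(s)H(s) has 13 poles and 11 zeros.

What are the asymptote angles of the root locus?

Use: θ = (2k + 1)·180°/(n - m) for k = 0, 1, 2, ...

n - m = 13 - 11 = 2. Angles: θk = (2k + 1)·180°/2 = 90°, 270°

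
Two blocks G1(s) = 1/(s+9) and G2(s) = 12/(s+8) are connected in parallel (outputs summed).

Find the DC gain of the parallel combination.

Parallel: G_eq = G1 + G2. DC gain = G1(0) + G2(0) = 1/9 + 12/8 = 0.1111 + 1.5 = 1.6111.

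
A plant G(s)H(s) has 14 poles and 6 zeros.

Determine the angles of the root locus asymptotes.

n - m = 14 - 6 = 8. Angles: θk = (2k + 1)·180°/8 = 22.5°, 67.5°, 112.5°, 157.5°, 202.5°, 247.5°, 292.5°, 337.5°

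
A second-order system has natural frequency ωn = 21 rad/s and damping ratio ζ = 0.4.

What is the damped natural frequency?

ωd = ωn√(1 - ζ²) = 21√(1 - 0.4²) = 19.25 rad/s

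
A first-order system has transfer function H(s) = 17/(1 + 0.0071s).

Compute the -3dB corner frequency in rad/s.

Corner frequency = 1/τ = 1/0.0071 = 140.845 rad/s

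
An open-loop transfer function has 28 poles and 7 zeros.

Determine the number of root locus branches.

Root locus has n branches where n = number of poles = 28.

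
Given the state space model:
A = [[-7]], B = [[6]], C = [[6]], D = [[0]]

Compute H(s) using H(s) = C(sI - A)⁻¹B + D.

(sI - A)⁻¹ = 1/(s + 7). H(s) = 6 × 6/(s + 7) + 0 = 36/(s + 7).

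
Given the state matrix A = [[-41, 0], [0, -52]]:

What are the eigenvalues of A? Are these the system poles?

For diagonal matrix, eigenvalues are diagonal entries: λ₁ = -41, λ₂ = -52. Eigenvalues of A = system poles.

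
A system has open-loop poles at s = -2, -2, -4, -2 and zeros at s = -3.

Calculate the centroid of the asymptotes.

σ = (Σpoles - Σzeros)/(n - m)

σ = (Σpoles - Σzeros)/(n - m) = (-10 - (-3))/(4 - 1) = -7/3 = -2.33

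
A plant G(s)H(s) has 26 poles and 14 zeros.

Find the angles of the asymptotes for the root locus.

n - m = 26 - 14 = 12. Angles: θk = (2k + 1)·180°/12 = 15°, 45°, 75°, 105°, 135°, 165°, 195°, 225°, 255°, 285°, 315°, 345°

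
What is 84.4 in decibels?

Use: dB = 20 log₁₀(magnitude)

dB = 20 log₁₀(84.4) = 38.5 dB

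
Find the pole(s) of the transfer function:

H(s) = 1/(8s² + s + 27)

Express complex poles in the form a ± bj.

Discriminant = 1² - 4×8×27 = 1 - 864 = -863 < 0, so the poles are a complex conjugate pair s = (-1 ± j√863)/(2×8). Real part = -1/(2×8) = -1/16 = -0.0625; imaginary part = ±√863/(2×8) ≈ 1.8361. Poles: s = -0.0625 ± 1.8361j.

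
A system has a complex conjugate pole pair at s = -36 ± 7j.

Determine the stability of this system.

Real part of poles is -36 (< 0, left half-plane). Stable.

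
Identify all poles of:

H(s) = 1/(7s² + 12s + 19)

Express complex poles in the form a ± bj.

Discriminant = 12² - 4×7×19 = 144 - 532 = -388 < 0, so the poles are a complex conjugate pair s = (-12 ± j√388)/(2×7). Real part = -12/(2×7) = -12/14 ≈ -0.8571; imaginary part = ±√388/(2×7) ≈ 1.4070. Poles: s = -0.8571 ± 1.4070j.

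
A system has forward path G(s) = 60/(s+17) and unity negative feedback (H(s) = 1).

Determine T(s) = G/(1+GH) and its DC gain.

T(s) = G/(1+GH) = [60/(s+17)] / [1 + 60/(s+17)] = 60/(s+17+60) = 60/(s+77). DC gain = 60/77 = 0.7792.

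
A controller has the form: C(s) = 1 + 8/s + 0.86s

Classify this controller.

This is a Proportional-Integral-Derivative (PID) controller.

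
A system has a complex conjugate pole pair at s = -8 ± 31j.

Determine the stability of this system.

Real part of poles is -8 (< 0, left half-plane). Stable.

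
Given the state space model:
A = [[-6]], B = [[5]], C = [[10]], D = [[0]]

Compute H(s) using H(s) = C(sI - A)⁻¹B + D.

(sI - A)⁻¹ = 1/(s + 6). H(s) = 10 × 5/(s + 6) + 0 = 50/(s + 6).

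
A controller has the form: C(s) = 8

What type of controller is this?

This is a Proportional (P) controller.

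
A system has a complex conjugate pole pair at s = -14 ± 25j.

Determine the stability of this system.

Real part of poles is -14 (< 0, left half-plane). Stable.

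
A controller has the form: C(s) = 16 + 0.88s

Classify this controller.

This is a Proportional-Derivative (PD) controller.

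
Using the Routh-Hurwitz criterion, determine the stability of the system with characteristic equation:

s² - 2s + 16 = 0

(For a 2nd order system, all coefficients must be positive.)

Coefficients: 1, -2, 16. b=-2 not positive, so system is unstable.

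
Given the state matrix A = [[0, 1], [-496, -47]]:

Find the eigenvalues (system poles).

det(A - λI) = λ² - (-47)λ + 496 = (λ - (-31))(λ - (-16)). Eigenvalues: -31, -16.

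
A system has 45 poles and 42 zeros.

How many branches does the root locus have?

Root locus has n branches where n = number of poles = 45.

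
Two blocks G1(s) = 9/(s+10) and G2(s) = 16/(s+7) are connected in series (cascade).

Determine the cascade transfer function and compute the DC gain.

Series: multiply transfer functions. G_eq = 9/(s+10) × 16/(s+7) = 144/((s+10)(s+7)). DC gain = 144/(10×7) = 2.0571.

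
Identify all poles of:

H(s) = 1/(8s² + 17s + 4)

Discriminant = 17² - 4×8×4 = 289 - 128 = 161 > 0, so two distinct real poles. Using quadratic formula: s = (-17 ± √161)/(2×8) = (-17 ± √161)/16, with √161 ≈ 12.6886. s₁ ≈ -0.2695, s₂ ≈ -1.8555. Poles: s₁ = -0.2695, s₂ = -1.8555.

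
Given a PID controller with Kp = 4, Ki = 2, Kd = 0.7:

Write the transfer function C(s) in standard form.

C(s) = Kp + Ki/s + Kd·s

Substituting values: C(s) = 4 + 2/s + 0.7s = (0.7s² + 4s + 2)/s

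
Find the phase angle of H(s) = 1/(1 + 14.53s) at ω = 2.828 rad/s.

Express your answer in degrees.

Phase = -arctan(ωτ) = -arctan(2.828 × 14.53) = -88.6°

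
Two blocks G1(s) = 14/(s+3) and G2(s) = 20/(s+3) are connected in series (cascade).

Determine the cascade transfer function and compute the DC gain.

Series: multiply transfer functions. G_eq = 14/(s+3) × 20/(s+3) = 280/((s+3)(s+3)). DC gain = 280/(3×3) = 31.1111.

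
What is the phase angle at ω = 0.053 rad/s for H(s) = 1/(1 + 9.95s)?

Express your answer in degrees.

Phase = -arctan(ωτ) = -arctan(0.053 × 9.95) = -27.8°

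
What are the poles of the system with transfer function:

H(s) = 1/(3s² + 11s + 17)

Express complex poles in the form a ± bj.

Discriminant = 11² - 4×3×17 = 121 - 204 = -83 < 0, so the poles are a complex conjugate pair s = (-11 ± j√83)/(2×3). Real part = -11/(2×3) = -11/6 ≈ -1.8333; imaginary part = ±√83/(2×3) ≈ 1.5184. Poles: s = -1.8333 ± 1.5184j.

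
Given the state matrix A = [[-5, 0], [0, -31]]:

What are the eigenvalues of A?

For diagonal matrix, eigenvalues are diagonal entries: λ₁ = -5, λ₂ = -31.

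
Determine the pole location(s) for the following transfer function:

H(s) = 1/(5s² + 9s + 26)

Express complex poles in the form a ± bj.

Discriminant = 9² - 4×5×26 = 81 - 520 = -439 < 0, so the poles are a complex conjugate pair s = (-9 ± j√439)/(2×5). Real part = -9/(2×5) = -9/10 = -0.9; imaginary part = ±√439/(2×5) ≈ 2.0952. Poles: s = -0.9 ± 2.0952j.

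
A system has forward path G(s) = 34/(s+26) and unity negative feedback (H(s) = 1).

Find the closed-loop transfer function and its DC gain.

T(s) = G/(1+GH) = [34/(s+26)] / [1 + 34/(s+26)] = 34/(s+26+34) = 34/(s+60). DC gain = 34/60 = 0.5667.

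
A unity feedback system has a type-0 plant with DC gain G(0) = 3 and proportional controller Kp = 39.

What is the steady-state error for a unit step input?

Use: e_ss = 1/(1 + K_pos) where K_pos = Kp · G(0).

K_pos = Kp · G(0) = 39 × 3 = 117. e_ss = 1/(1 + 117) = 0.0085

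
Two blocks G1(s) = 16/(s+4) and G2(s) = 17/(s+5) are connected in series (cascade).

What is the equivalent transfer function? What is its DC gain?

Series: multiply transfer functions. G_eq = 16/(s+4) × 17/(s+5) = 272/((s+4)(s+5)). DC gain = 272/(4×5) = 13.6.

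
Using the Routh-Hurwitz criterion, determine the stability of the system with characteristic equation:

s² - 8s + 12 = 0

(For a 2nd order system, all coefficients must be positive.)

Coefficients: 1, -8, 12. b=-8 not positive, so system is unstable.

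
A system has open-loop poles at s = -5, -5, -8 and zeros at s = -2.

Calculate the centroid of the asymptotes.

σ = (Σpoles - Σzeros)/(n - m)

σ = (Σpoles - Σzeros)/(n - m) = (-18 - (-2))/(3 - 1) = -16/2 = -8.0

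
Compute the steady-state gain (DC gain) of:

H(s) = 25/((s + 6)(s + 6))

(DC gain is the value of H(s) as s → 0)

DC gain = H(0) = 25/(6 × 6) = 25/36 = 0.6944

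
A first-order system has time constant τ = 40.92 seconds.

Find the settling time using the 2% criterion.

For first-order system, 2% settling time ≈ 4τ = 4 × 40.92 = 163.68 s.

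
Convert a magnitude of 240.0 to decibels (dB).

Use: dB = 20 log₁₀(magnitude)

dB = 20 log₁₀(240.0) = 47.6 dB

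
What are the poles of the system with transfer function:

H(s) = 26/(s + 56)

Pole is where denominator = 0: s + 56 = 0, so s = -56.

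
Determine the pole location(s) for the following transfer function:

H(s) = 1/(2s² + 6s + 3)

Discriminant = 6² - 4×2×3 = 36 - 24 = 12 > 0, so two distinct real poles. Using quadratic formula: s = (-6 ± √12)/(2×2) = (-6 ± √12)/4, with √12 ≈ 3.4641. s₁ ≈ -0.6340, s₂ ≈ -2.3660. Poles: s₁ = -0.6340, s₂ = -2.3660.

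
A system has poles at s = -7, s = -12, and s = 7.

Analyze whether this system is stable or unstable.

Pole(s) at s = 7 are not in the left half-plane. System is unstable.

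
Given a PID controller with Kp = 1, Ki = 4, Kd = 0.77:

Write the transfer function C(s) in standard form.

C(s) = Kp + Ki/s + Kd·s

Substituting values: C(s) = 1 + 4/s + 0.77s = (0.77s² + s + 4)/s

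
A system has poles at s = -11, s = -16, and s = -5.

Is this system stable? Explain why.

All poles are in the left half-plane. System is stable.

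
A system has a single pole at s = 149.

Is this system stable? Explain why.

Pole at s = 149 is in the right half-plane. Unstable.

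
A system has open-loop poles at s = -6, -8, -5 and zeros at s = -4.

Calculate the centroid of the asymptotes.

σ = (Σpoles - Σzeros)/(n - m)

σ = (Σpoles - Σzeros)/(n - m) = (-19 - (-4))/(3 - 1) = -15/2 = -7.5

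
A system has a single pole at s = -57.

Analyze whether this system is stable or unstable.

Pole at s = -57 is in the left half-plane. Stable.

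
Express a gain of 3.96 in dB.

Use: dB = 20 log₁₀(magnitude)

dB = 20 log₁₀(3.96) = 12.0 dB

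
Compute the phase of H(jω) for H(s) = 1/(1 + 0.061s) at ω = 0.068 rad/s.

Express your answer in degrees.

Phase = -arctan(ωτ) = -arctan(0.068 × 0.061) = -0.2°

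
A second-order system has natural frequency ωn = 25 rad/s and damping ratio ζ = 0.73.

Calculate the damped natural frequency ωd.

ωd = ωn√(1 - ζ²) = 25√(1 - 0.73²) = 17.09 rad/s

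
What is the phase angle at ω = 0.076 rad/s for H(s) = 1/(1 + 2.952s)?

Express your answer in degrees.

Phase = -arctan(ωτ) = -arctan(0.076 × 2.952) = -12.6°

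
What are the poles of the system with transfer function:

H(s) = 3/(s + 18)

Pole is where denominator = 0: s + 18 = 0, so s = -18.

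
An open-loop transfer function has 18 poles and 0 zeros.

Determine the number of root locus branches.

Root locus has n branches where n = number of poles = 18.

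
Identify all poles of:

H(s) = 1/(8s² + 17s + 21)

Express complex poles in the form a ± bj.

Discriminant = 17² - 4×8×21 = 289 - 672 = -383 < 0, so the poles are a complex conjugate pair s = (-17 ± j√383)/(2×8). Real part = -17/(2×8) = -17/16 = -1.0625; imaginary part = ±√383/(2×8) ≈ 1.2231. Poles: s = -1.0625 ± 1.2231j.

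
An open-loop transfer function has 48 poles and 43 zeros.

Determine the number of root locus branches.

Root locus has n branches where n = number of poles = 48.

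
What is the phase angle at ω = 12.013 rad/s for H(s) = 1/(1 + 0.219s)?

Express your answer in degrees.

Phase = -arctan(ωτ) = -arctan(12.013 × 0.219) = -69.2°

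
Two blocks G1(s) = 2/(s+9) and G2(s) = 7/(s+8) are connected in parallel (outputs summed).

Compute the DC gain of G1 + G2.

Parallel: G_eq = G1 + G2. DC gain = G1(0) + G2(0) = 2/9 + 7/8 = 0.2222 + 0.875 = 1.0972.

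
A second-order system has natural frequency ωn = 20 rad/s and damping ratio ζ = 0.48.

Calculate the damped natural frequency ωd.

ωd = ωn√(1 - ζ²) = 20√(1 - 0.48²) = 17.55 rad/s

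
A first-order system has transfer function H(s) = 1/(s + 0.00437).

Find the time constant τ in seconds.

For H(s) = 1/(s + 1/τ), the pole is at -1/τ = -0.00437, so τ = 1/0.00437 = 228.8 s.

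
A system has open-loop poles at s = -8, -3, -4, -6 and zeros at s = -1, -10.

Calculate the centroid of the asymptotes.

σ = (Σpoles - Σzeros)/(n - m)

σ = (Σpoles - Σzeros)/(n - m) = (-21 - (-11))/(4 - 2) = -10/2 = -5.0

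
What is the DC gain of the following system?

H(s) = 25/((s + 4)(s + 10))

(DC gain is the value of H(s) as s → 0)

DC gain = H(0) = 25/(4 × 10) = 25/40 = 0.625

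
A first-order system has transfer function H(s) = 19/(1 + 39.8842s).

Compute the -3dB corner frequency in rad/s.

Corner frequency = 1/τ = 1/39.8842 = 0.025 rad/s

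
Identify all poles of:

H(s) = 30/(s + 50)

Pole is where denominator = 0: s + 50 = 0, so s = -50.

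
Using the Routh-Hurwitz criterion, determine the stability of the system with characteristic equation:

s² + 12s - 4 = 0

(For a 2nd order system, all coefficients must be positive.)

Coefficients: 1, 12, -4. c=-4 not positive, so system is unstable.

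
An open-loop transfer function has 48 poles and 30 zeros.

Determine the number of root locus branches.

Root locus has n branches where n = number of poles = 48.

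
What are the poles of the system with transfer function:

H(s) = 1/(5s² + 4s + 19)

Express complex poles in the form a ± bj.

Discriminant = 4² - 4×5×19 = 16 - 380 = -364 < 0, so the poles are a complex conjugate pair s = (-4 ± j√364)/(2×5). Real part = -4/(2×5) = -4/10 = -0.4; imaginary part = ±√364/(2×5) ≈ 1.9079. Poles: s = -0.4 ± 1.9079j.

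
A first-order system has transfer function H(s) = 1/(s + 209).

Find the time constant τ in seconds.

For H(s) = 1/(s + 1/τ), the pole is at -1/τ = -209, so τ = 1/209 = 0.0048 s.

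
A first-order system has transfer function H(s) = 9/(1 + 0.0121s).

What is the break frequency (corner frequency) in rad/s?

Corner frequency = 1/τ = 1/0.0121 = 82.645 rad/s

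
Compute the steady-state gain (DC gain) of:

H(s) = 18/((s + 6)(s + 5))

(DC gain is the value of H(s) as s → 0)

DC gain = H(0) = 18/(6 × 5) = 18/30 = 0.6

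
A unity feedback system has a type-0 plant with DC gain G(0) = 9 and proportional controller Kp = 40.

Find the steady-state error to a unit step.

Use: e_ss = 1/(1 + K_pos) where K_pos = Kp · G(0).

K_pos = Kp · G(0) = 40 × 9 = 360. e_ss = 1/(1 + 360) = 0.0028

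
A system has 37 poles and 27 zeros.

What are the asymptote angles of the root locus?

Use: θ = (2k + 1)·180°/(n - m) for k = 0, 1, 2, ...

n - m = 37 - 27 = 10. Angles: θk = (2k + 1)·180°/10 = 18°, 54°, 90°, 126°, 162°, 198°, 234°, 270°, 306°, 342°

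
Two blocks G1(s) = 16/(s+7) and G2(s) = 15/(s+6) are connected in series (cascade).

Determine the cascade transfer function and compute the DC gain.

Series: multiply transfer functions. G_eq = 16/(s+7) × 15/(s+6) = 240/((s+7)(s+6)). DC gain = 240/(7×6) = 5.7143.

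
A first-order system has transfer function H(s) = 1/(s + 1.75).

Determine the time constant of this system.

For H(s) = 1/(s + 1/τ), the pole is at -1/τ = -1.75, so τ = 1/1.75 = 0.5714 s.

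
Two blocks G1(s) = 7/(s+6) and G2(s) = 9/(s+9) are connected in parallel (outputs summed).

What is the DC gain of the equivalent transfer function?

Parallel: G_eq = G1 + G2. DC gain = G1(0) + G2(0) = 7/6 + 9/9 = 1.1667 + 1 = 2.1667.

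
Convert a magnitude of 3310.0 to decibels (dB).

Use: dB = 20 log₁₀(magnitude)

dB = 20 log₁₀(3310.0) = 70.4 dB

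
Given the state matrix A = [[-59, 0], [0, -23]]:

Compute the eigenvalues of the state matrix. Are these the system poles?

For diagonal matrix, eigenvalues are diagonal entries: λ₁ = -59, λ₂ = -23. Eigenvalues of A = system poles.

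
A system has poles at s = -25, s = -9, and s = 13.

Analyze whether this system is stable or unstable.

Pole(s) at s = 13 are not in the left half-plane. System is unstable.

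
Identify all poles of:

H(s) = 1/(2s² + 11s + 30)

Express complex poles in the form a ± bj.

Discriminant = 11² - 4×2×30 = 121 - 240 = -119 < 0, so the poles are a complex conjugate pair s = (-11 ± j√119)/(2×2). Real part = -11/(2×2) = -11/4 = -2.75; imaginary part = ±√119/(2×2) ≈ 2.7272. Poles: s = -2.75 ± 2.7272j.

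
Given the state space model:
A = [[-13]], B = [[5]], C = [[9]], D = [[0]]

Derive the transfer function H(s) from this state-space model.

(sI - A)⁻¹ = 1/(s + 13). H(s) = 9 × 5/(s + 13) + 0 = 45/(s + 13).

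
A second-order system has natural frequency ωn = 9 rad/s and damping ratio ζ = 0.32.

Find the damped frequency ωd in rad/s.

ωd = ωn√(1 - ζ²) = 9√(1 - 0.32²) = 8.53 rad/s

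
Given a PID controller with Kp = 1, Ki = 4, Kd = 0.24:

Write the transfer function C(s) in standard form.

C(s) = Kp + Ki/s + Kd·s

Substituting values: C(s) = 1 + 4/s + 0.24s = (0.24s² + s + 4)/s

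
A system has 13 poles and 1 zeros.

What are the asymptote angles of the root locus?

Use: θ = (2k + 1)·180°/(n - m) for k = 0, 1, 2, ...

n - m = 13 - 1 = 12. Angles: θk = (2k + 1)·180°/12 = 15°, 45°, 75°, 105°, 135°, 165°, 195°, 225°, 255°, 285°, 315°, 345°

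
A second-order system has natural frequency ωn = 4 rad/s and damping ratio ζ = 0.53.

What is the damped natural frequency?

ωd = ωn√(1 - ζ²) = 4√(1 - 0.53²) = 3.39 rad/s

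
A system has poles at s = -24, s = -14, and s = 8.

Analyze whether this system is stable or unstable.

Pole(s) at s = 8 are not in the left half-plane. System is unstable.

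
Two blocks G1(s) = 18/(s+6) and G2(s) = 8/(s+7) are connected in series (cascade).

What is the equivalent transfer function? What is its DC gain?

Series: multiply transfer functions. G_eq = 18/(s+6) × 8/(s+7) = 144/((s+6)(s+7)). DC gain = 144/(6×7) = 3.4286.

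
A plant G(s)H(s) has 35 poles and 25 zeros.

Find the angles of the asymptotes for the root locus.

n - m = 35 - 25 = 10. Angles: θk = (2k + 1)·180°/10 = 18°, 54°, 90°, 126°, 162°, 198°, 234°, 270°, 306°, 342°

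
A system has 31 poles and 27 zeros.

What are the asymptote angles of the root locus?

n - m = 31 - 27 = 4. Angles: θk = (2k + 1)·180°/4 = 45°, 135°, 225°, 315°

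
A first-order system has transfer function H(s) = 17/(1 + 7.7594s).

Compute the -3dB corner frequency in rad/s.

Corner frequency = 1/τ = 1/7.7594 = 0.129 rad/s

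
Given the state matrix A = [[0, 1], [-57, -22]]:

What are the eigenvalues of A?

det(A - λI) = λ² - (-22)λ + 57 = (λ - (-3))(λ - (-19)). Eigenvalues: -3, -19.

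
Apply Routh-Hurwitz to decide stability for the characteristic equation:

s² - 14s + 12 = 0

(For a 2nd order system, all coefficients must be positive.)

Coefficients: 1, -14, 12. b=-14 not positive, so system is unstable.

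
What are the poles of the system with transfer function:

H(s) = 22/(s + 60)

Pole is where denominator = 0: s + 60 = 0, so s = -60.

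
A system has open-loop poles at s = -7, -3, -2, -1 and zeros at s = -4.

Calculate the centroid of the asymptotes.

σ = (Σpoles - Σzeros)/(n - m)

σ = (Σpoles - Σzeros)/(n - m) = (-13 - (-4))/(4 - 1) = -9/3 = -3.0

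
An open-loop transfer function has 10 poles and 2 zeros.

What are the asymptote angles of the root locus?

n - m = 10 - 2 = 8. Angles: θk = (2k + 1)·180°/8 = 22.5°, 67.5°, 112.5°, 157.5°, 202.5°, 247.5°, 292.5°, 337.5°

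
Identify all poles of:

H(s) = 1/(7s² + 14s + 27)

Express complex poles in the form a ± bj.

Discriminant = 14² - 4×7×27 = 196 - 756 = -560 < 0, so the poles are a complex conjugate pair s = (-14 ± j√560)/(2×7). Real part = -14/(2×7) = -14/14 = -1; imaginary part = ±√560/(2×7) ≈ 1.6903. Poles: s = -1 ± 1.6903j.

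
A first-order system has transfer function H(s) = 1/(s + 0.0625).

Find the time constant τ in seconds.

For H(s) = 1/(s + 1/τ), the pole is at -1/τ = -0.0625, so τ = 1/0.0625 = 16 s.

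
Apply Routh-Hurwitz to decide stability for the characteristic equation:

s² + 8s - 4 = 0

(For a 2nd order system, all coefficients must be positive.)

Coefficients: 1, 8, -4. c=-4 not positive, so system is unstable.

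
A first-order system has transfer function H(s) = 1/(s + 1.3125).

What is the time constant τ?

For H(s) = 1/(s + 1/τ), the pole is at -1/τ = -1.3125, so τ = 1/1.3125 = 0.7619 s.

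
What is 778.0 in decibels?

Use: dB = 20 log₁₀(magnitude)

dB = 20 log₁₀(778.0) = 57.8 dB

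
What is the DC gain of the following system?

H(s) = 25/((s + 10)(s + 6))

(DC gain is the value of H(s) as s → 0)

DC gain = H(0) = 25/(10 × 6) = 25/60 = 0.4167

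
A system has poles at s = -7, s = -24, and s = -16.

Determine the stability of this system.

All poles are in the left half-plane. System is stable.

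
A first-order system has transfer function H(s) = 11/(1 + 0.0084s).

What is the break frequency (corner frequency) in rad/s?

Corner frequency = 1/τ = 1/0.0084 = 119.048 rad/s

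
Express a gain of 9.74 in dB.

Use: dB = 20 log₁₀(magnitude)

dB = 20 log₁₀(9.74) = 19.8 dB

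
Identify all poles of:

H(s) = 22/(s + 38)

Pole is where denominator = 0: s + 38 = 0, so s = -38.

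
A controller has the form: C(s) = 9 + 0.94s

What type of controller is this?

This is a Proportional-Derivative (PD) controller.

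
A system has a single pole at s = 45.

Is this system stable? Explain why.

Pole at s = 45 is in the right half-plane. Unstable.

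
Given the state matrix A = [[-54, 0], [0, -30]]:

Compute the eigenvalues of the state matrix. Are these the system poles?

For diagonal matrix, eigenvalues are diagonal entries: λ₁ = -54, λ₂ = -30. Eigenvalues of A = system poles.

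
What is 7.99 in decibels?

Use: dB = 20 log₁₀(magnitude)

dB = 20 log₁₀(7.99) = 18.1 dB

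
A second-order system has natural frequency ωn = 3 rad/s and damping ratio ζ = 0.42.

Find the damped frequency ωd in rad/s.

ωd = ωn√(1 - ζ²) = 3√(1 - 0.42²) = 2.72 rad/s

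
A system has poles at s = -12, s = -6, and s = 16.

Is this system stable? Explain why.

Pole(s) at s = 16 are not in the left half-plane. System is unstable.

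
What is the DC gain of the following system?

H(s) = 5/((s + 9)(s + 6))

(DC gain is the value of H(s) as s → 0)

DC gain = H(0) = 5/(9 × 6) = 5/54 = 0.0926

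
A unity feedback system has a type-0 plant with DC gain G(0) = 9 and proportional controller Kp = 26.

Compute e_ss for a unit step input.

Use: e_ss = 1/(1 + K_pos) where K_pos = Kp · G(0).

K_pos = Kp · G(0) = 26 × 9 = 234. e_ss = 1/(1 + 234) = 0.0043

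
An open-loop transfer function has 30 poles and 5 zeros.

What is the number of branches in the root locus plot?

Root locus has n branches where n = number of poles = 30.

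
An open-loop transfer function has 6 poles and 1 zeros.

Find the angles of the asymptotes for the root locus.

n - m = 6 - 1 = 5. Angles: θk = (2k + 1)·180°/5 = 36°, 108°, 180°, 252°, 324°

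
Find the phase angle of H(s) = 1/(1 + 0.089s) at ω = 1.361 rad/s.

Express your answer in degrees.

Phase = -arctan(ωτ) = -arctan(1.361 × 0.089) = -6.9°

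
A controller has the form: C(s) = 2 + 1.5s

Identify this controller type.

This is a Proportional-Derivative (PD) controller.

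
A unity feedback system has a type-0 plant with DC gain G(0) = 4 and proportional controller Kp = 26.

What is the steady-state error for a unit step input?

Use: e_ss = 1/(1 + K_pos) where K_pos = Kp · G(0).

K_pos = Kp · G(0) = 26 × 4 = 104. e_ss = 1/(1 + 104) = 0.0095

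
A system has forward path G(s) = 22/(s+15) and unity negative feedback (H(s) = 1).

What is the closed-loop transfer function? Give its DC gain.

T(s) = G/(1+GH) = [22/(s+15)] / [1 + 22/(s+15)] = 22/(s+15+22) = 22/(s+37). DC gain = 22/37 = 0.5946.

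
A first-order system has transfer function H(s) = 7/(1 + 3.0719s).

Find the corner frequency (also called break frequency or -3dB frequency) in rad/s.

Corner frequency = 1/τ = 1/3.0719 = 0.326 rad/s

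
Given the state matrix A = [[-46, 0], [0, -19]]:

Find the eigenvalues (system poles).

For diagonal matrix, eigenvalues are diagonal entries: λ₁ = -46, λ₂ = -19.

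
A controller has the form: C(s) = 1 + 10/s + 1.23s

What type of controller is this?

This is a Proportional-Integral-Derivative (PID) controller.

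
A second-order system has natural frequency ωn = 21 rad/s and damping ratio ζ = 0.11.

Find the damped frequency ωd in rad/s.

ωd = ωn√(1 - ζ²) = 21√(1 - 0.11²) = 20.87 rad/s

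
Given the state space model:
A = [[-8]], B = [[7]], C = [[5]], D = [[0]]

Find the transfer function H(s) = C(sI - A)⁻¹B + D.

(sI - A)⁻¹ = 1/(s + 8). H(s) = 5 × 7/(s + 8) + 0 = 35/(s + 8).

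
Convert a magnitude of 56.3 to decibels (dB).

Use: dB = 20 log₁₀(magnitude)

dB = 20 log₁₀(56.3) = 35.0 dB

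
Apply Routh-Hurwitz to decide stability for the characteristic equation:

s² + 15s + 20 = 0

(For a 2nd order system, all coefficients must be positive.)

Coefficients: 1, 15, 20. All positive, so system is stable.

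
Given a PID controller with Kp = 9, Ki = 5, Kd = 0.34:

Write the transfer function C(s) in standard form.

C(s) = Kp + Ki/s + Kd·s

Substituting values: C(s) = 9 + 5/s + 0.34s = (0.34s² + 9s + 5)/s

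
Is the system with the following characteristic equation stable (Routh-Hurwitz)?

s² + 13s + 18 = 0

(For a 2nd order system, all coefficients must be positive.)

Coefficients: 1, 13, 18. All positive, so system is stable.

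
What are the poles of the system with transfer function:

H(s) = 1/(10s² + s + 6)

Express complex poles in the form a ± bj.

Discriminant = 1² - 4×10×6 = 1 - 240 = -239 < 0, so the poles are a complex conjugate pair s = (-1 ± j√239)/(2×10). Real part = -1/(2×10) = -1/20 = -0.05; imaginary part = ±√239/(2×10) ≈ 0.7730. Poles: s = -0.05 ± 0.7730j.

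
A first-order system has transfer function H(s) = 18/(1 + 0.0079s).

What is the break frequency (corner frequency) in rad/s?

Corner frequency = 1/τ = 1/0.0079 = 126.582 rad/s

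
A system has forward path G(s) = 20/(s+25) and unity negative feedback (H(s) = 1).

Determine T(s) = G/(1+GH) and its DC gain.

T(s) = G/(1+GH) = [20/(s+25)] / [1 + 20/(s+25)] = 20/(s+25+20) = 20/(s+45). DC gain = 20/45 = 0.4444.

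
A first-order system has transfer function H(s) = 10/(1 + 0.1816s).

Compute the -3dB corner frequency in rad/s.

Corner frequency = 1/τ = 1/0.1816 = 5.507 rad/s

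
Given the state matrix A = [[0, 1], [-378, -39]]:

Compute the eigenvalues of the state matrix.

det(A - λI) = λ² - (-39)λ + 378 = (λ - (-18))(λ - (-21)). Eigenvalues: -18, -21.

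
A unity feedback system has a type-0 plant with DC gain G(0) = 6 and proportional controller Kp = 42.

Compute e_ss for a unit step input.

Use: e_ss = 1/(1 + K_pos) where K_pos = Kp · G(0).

K_pos = Kp · G(0) = 42 × 6 = 252. e_ss = 1/(1 + 252) = 0.0040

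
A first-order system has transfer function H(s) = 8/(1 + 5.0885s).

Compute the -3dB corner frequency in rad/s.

Corner frequency = 1/τ = 1/5.0885 = 0.197 rad/s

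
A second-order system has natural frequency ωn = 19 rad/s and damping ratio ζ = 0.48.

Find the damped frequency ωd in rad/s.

ωd = ωn√(1 - ζ²) = 19√(1 - 0.48²) = 16.67 rad/s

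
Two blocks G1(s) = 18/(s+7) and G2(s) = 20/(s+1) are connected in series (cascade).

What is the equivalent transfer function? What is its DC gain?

Series: multiply transfer functions. G_eq = 18/(s+7) × 20/(s+1) = 360/((s+7)(s+1)). DC gain = 360/(7×1) = 51.4286.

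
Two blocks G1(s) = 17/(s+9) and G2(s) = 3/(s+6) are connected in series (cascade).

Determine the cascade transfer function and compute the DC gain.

Series: multiply transfer functions. G_eq = 17/(s+9) × 3/(s+6) = 51/((s+9)(s+6)). DC gain = 51/(9×6) = 0.9444.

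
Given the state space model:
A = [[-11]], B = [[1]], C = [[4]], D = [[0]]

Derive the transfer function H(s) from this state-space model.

(sI - A)⁻¹ = 1/(s + 11). H(s) = 4 × 1/(s + 11) + 0 = 4/(s + 11).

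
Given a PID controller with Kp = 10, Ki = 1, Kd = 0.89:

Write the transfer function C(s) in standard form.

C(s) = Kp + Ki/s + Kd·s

Substituting values: C(s) = 10 + 1/s + 0.89s = (0.89s² + 10s + 1)/s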